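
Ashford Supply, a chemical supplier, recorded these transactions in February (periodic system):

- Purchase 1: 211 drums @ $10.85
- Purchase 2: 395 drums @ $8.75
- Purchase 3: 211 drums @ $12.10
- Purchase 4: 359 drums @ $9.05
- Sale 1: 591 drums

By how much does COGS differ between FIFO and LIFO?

$371.45

FIFO COGS: 211 @ $10.85 + 380 @ $8.75 = $5,614.35
LIFO COGS: 359 @ $9.05 + 211 @ $12.10 + 21 @ $8.75 = $5,985.80
Difference = |$5,614.35 − $5,985.80| = $371.45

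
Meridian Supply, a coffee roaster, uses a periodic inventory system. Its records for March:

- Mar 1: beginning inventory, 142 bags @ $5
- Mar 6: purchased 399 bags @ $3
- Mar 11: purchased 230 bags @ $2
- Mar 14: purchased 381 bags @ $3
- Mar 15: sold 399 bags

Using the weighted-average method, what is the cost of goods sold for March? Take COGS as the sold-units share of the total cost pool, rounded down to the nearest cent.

COGS = $1,215.70

Mar 15, sell 399: 399/1152 × $3,510.00 → $1,215.70
Ending inventory (cost pool remaining) = $2,294.30
Check: goods available $3,510.00 = COGS $1,215.70 + ending $2,294.30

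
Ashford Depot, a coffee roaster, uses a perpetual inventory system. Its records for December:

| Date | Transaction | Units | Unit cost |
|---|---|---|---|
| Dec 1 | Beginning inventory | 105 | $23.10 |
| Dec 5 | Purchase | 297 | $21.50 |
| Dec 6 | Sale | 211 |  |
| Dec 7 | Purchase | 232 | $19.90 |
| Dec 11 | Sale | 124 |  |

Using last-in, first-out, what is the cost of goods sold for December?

Dec 6, 211 sold [LIFO — newest first]: 211 @ $21.50 = $4,536.50
Dec 11, 124 sold [LIFO — newest first]: 124 @ $19.90 = $2,467.60
Total COGS = $4,536.50 + $2,467.60 = $7,004.10
Ending inventory: 105 @ $23.10 + 86 @ $21.50 + 108 @ $19.90 = $6,423.70

COGS = $7,004.10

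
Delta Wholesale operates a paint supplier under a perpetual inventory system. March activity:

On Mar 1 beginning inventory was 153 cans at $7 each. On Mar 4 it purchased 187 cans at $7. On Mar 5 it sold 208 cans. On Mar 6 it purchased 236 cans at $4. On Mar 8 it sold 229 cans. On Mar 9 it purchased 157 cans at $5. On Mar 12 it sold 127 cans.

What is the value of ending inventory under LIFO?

Ending inventory = $1,102

Mar 5, 208 sold [LIFO — newest first]: 187 @ $7 + 21 @ $7 = $1,456
Mar 8, 229 sold [LIFO — newest first]: 229 @ $4 = $916
Mar 12, 127 sold [LIFO — newest first]: 127 @ $5 = $635
Total COGS = $1,456 + $916 + $635 = $3,007
Ending inventory: 132 @ $7 + 7 @ $4 + 30 @ $5 = $1,102
Check: goods available $4,109 = COGS $3,007 + ending $1,102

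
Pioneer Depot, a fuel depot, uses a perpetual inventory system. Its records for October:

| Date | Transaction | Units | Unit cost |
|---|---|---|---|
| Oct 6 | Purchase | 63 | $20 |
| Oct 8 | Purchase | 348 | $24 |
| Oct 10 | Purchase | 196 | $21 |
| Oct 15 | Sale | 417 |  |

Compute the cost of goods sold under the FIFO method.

COGS = $9,738

Oct 15, 417 sold [FIFO — oldest first]: 63 @ $20 + 348 @ $24 + 6 @ $21 = $9,738
Ending inventory: 190 @ $21 = $3,990
Check: goods available $13,728 = COGS $9,738 + ending $3,990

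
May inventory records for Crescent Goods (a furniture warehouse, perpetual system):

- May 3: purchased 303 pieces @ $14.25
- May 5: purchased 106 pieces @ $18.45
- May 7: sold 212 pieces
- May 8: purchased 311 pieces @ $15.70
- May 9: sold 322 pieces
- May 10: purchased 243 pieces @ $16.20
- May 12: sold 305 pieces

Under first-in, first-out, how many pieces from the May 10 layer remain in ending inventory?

124

May 7, 212 sold [FIFO — oldest first]: 212 @ $14.25 = $3,021.00
May 9, 322 sold [FIFO — oldest first]: 91 @ $14.25 + 106 @ $18.45 + 125 @ $15.70 = $5,214.95
May 12, 305 sold [FIFO — oldest first]: 186 @ $15.70 + 119 @ $16.20 = $4,848.00
Total COGS = $3,021.00 + $5,214.95 + $4,848.00 = $13,083.95
Ending inventory: 124 @ $16.20 = $2,008.80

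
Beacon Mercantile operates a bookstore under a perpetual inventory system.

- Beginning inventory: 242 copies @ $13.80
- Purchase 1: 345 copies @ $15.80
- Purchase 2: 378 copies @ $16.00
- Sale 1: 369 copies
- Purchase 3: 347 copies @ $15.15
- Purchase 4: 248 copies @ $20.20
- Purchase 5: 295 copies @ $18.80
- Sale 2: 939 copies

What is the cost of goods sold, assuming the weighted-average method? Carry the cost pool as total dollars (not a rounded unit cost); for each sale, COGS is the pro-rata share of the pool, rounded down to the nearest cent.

COGS = $21,457.07

After Beginning: 242 on hand, pool $3,339.60 (≈ $13.8000 each)
After Purchase 1: 587 on hand, pool $8,790.60 (≈ $14.9755 each)
After Purchase 2: 965 on hand, pool $14,838.60 (≈ $15.3768 each)
Sale 1, sell 369: 369/965 × $14,838.60 → $5,674.03
After Purchase 3: 943 on hand, pool $14,421.62 (≈ $15.2933 each)
After Purchase 4: 1191 on hand, pool $19,431.22 (≈ $16.3150 each)
After Purchase 5: 1486 on hand, pool $24,977.22 (≈ $16.8084 each)
Sale 2, sell 939: 939/1486 × $24,977.22 → $15,783.04
Total COGS = $5,674.03 + $15,783.04 = $21,457.07
Ending inventory (cost pool remaining) = $9,194.18
Check: goods available $30,651.25 = COGS $21,457.07 + ending $9,194.18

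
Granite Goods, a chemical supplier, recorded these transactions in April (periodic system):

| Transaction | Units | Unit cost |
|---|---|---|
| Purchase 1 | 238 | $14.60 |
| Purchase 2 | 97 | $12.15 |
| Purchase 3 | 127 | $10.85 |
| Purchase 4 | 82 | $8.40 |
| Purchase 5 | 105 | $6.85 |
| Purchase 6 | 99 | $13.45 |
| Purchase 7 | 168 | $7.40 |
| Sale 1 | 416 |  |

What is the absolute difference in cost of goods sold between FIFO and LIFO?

FIFO COGS: 238 @ $14.60 + 97 @ $12.15 + 81 @ $10.85 = $5,532.20
LIFO COGS: 168 @ $7.40 + 99 @ $13.45 + 105 @ $6.85 + 44 @ $8.40 = $3,663.60
Difference = |$5,532.20 − $3,663.60| = $1,868.60

$1,868.60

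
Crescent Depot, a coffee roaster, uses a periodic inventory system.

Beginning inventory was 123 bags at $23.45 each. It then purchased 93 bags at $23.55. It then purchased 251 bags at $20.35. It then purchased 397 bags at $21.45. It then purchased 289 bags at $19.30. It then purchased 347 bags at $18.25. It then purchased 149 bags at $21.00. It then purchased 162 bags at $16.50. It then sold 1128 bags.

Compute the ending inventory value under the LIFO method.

Ending inventory = $14,815.55

Sale 1 (1128) [LIFO — newest first]: 162 @ $16.50 + 149 @ $21.00 + 347 @ $18.25 + 289 @ $19.30 + 181 @ $21.45 = $21,594.90
Ending inventory: 123 @ $23.45 + 93 @ $23.55 + 251 @ $20.35 + 216 @ $21.45 = $14,815.55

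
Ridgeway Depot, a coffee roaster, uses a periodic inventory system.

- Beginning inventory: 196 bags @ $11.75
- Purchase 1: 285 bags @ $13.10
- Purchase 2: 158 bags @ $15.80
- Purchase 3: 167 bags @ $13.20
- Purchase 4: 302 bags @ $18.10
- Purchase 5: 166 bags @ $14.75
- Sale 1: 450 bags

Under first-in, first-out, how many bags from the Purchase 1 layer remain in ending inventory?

31

Sale 1 (450) [FIFO — oldest first]: 196 @ $11.75 + 254 @ $13.10 = $5,630.40
Ending inventory: 31 @ $13.10 + 158 @ $15.80 + 167 @ $13.20 + 302 @ $18.10 + 166 @ $14.75 = $13,021.60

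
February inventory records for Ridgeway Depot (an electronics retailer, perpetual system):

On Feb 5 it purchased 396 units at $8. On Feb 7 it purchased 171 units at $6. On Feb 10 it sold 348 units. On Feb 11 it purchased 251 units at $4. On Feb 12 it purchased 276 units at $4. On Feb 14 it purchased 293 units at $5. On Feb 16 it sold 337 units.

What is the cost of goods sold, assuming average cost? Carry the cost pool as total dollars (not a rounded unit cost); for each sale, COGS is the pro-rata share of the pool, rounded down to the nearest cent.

After Feb 5: 396 on hand, pool $3,168.00 (≈ $8.0000 each)
After Feb 7: 567 on hand, pool $4,194.00 (≈ $7.3968 each)
Feb 10, sell 348: 348/567 × $4,194.00 → $2,574.09
After Feb 11: 470 on hand, pool $2,623.91 (≈ $5.5828 each)
After Feb 12: 746 on hand, pool $3,727.91 (≈ $4.9972 each)
After Feb 14: 1039 on hand, pool $5,192.91 (≈ $4.9980 each)
Feb 16, sell 337: 337/1039 × $5,192.91 → $1,684.32
Total COGS = $2,574.09 + $1,684.32 = $4,258.41
Ending inventory (cost pool remaining) = $3,508.59

COGS = $4,258.41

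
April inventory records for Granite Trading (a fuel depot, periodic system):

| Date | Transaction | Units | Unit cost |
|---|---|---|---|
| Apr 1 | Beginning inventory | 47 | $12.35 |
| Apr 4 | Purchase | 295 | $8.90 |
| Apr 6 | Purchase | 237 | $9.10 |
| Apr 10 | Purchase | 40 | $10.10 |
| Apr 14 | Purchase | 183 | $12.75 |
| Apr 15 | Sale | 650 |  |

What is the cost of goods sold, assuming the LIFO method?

Apr 15, 650 sold [LIFO — newest first]: 183 @ $12.75 + 40 @ $10.10 + 237 @ $9.10 + 190 @ $8.90 = $6,584.95
Ending inventory: 47 @ $12.35 + 105 @ $8.90 = $1,514.95
Check: goods available $8,099.90 = COGS $6,584.95 + ending $1,514.95

COGS = $6,584.95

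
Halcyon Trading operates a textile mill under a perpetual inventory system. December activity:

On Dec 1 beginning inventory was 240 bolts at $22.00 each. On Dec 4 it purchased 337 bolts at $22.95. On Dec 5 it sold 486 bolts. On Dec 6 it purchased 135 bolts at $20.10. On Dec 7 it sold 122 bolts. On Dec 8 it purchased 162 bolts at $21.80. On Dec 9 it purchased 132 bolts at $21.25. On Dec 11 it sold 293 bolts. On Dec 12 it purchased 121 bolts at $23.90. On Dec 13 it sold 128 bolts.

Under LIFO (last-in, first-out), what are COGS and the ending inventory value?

Dec 5, 486 sold [LIFO — newest first]: 337 @ $22.95 + 149 @ $22.00 = $11,012.15
Dec 7, 122 sold [LIFO — newest first]: 122 @ $20.10 = $2,452.20
Dec 11, 293 sold [LIFO — newest first]: 132 @ $21.25 + 161 @ $21.80 = $6,314.80
Dec 13, 128 sold [LIFO — newest first]: 121 @ $23.90 + 1 @ $21.80 + 6 @ $20.10 = $3,034.30
Total COGS = $11,012.15 + $2,452.20 + $6,314.80 + $3,034.30 = $22,813.45
Ending inventory: 91 @ $22.00 + 7 @ $20.10 = $2,142.70

COGS = $22,813.45; ending inventory = $2,142.70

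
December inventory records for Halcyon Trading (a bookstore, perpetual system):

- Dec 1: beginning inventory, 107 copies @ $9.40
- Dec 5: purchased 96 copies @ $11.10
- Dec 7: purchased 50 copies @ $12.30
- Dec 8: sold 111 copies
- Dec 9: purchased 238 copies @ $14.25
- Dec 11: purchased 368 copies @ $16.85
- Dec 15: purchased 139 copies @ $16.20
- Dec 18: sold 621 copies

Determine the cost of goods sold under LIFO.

Dec 8, 111 sold [LIFO — newest first]: 50 @ $12.30 + 61 @ $11.10 = $1,292.10
Dec 18, 621 sold [LIFO — newest first]: 139 @ $16.20 + 368 @ $16.85 + 114 @ $14.25 = $10,077.10
Total COGS = $1,292.10 + $10,077.10 = $11,369.20
Ending inventory: 107 @ $9.40 + 35 @ $11.10 + 124 @ $14.25 = $3,161.30
Check: goods available $14,530.50 = COGS $11,369.20 + ending $3,161.30

COGS = $11,369.20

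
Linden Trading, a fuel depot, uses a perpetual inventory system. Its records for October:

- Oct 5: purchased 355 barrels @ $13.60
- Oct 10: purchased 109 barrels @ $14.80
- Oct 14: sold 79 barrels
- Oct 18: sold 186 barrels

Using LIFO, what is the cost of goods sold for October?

COGS = $3,734.80

Oct 14, 79 sold [LIFO — newest first]: 79 @ $14.80 = $1,169.20
Oct 18, 186 sold [LIFO — newest first]: 30 @ $14.80 + 156 @ $13.60 = $2,565.60
Total COGS = $1,169.20 + $2,565.60 = $3,734.80
Ending inventory: 199 @ $13.60 = $2,706.40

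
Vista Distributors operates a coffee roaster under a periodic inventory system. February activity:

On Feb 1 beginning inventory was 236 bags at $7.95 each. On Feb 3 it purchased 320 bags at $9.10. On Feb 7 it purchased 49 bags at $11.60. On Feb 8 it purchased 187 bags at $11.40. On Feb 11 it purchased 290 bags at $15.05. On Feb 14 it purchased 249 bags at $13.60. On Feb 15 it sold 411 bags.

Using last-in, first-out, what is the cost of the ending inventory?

Feb 15, 411 sold [LIFO — newest first]: 249 @ $13.60 + 162 @ $15.05 = $5,824.50
Ending inventory: 236 @ $7.95 + 320 @ $9.10 + 49 @ $11.60 + 187 @ $11.40 + 128 @ $15.05 = $9,414.80
Check: goods available $15,239.30 = COGS $5,824.50 + ending $9,414.80

Ending inventory = $9,414.80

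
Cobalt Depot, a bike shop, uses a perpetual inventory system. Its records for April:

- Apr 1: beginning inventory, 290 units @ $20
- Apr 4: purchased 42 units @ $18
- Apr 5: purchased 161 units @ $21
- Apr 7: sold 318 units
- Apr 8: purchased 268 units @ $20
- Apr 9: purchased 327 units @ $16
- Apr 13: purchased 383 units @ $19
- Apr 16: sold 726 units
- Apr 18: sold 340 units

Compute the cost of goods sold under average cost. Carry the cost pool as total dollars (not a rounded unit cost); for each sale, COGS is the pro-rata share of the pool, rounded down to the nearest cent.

COGS = $26,191.53

After Apr 1: 290 on hand, pool $5,800.00 (≈ $20.0000 each)
After Apr 4: 332 on hand, pool $6,556.00 (≈ $19.7470 each)
After Apr 5: 493 on hand, pool $9,937.00 (≈ $20.1562 each)
Apr 7, sell 318: 318/493 × $9,937.00 → $6,409.66
After Apr 8: 443 on hand, pool $8,887.34 (≈ $20.0617 each)
After Apr 9: 770 on hand, pool $14,119.34 (≈ $18.3368 each)
After Apr 13: 1153 on hand, pool $21,396.34 (≈ $18.5571 each)
Apr 16, sell 726: 726/1153 × $21,396.34 → $13,472.45
Apr 18, sell 340: 340/427 × $7,923.89 → $6,309.42
Total COGS = $6,409.66 + $13,472.45 + $6,309.42 = $26,191.53
Ending inventory (cost pool remaining) = $1,614.47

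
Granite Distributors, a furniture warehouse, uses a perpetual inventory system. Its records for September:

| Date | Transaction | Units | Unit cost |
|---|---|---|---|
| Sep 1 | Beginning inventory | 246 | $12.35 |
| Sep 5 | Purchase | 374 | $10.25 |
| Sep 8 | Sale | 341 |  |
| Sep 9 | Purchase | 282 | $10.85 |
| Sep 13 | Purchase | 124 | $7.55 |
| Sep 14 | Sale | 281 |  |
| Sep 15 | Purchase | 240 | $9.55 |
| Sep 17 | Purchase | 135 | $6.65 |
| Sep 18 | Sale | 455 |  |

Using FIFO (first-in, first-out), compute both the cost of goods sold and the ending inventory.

COGS = $11,354.55; ending inventory = $2,702.70

Sep 8, 341 sold [FIFO — oldest first]: 246 @ $12.35 + 95 @ $10.25 = $4,011.85
Sep 14, 281 sold [FIFO — oldest first]: 279 @ $10.25 + 2 @ $10.85 = $2,881.45
Sep 18, 455 sold [FIFO — oldest first]: 280 @ $10.85 + 124 @ $7.55 + 51 @ $9.55 = $4,461.25
Total COGS = $4,011.85 + $2,881.45 + $4,461.25 = $11,354.55
Ending inventory: 189 @ $9.55 + 135 @ $6.65 = $2,702.70
Check: goods available $14,057.25 = COGS $11,354.55 + ending $2,702.70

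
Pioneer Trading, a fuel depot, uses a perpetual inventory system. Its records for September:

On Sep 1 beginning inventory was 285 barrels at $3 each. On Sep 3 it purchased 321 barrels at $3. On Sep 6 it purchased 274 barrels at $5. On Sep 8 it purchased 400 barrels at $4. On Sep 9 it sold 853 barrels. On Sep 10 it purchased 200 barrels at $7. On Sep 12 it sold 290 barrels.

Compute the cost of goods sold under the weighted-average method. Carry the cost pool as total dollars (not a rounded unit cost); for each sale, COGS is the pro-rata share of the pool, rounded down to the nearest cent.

COGS = $4,577.03

After Sep 1: 285 on hand, pool $855.00 (≈ $3.0000 each)
After Sep 3: 606 on hand, pool $1,818.00 (≈ $3.0000 each)
After Sep 6: 880 on hand, pool $3,188.00 (≈ $3.6227 each)
After Sep 8: 1280 on hand, pool $4,788.00 (≈ $3.7406 each)
Sep 9, sell 853: 853/1280 × $4,788.00 → $3,190.75
After Sep 10: 627 on hand, pool $2,997.25 (≈ $4.7803 each)
Sep 12, sell 290: 290/627 × $2,997.25 → $1,386.28
Total COGS = $3,190.75 + $1,386.28 = $4,577.03
Ending inventory (cost pool remaining) = $1,610.97
Check: goods available $6,188.00 = COGS $4,577.03 + ending $1,610.97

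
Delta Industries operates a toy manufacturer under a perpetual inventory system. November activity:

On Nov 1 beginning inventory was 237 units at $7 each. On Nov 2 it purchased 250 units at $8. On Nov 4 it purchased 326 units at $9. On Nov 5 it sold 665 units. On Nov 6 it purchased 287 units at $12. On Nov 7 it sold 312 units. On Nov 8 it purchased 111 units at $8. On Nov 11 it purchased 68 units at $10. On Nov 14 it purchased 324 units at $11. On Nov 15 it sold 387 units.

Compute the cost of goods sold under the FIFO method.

Nov 5, 665 sold [FIFO — oldest first]: 237 @ $7 + 250 @ $8 + 178 @ $9 = $5,261
Nov 7, 312 sold [FIFO — oldest first]: 148 @ $9 + 164 @ $12 = $3,300
Nov 15, 387 sold [FIFO — oldest first]: 123 @ $12 + 111 @ $8 + 68 @ $10 + 85 @ $11 = $3,979
Total COGS = $5,261 + $3,300 + $3,979 = $12,540
Ending inventory: 239 @ $11 = $2,629
Check: goods available $15,169 = COGS $12,540 + ending $2,629

COGS = $12,540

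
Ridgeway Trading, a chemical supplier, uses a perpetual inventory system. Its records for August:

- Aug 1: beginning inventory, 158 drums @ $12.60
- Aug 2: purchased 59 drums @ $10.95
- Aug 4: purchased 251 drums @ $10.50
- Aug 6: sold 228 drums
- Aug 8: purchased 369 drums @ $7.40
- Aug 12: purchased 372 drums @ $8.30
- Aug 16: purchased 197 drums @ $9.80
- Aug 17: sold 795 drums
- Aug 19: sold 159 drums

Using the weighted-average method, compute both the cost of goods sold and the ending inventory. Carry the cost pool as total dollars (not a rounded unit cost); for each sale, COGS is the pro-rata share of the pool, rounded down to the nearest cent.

COGS = $11,033.56; ending inventory = $1,987.59

After Aug 1: 158 on hand, pool $1,990.80 (≈ $12.6000 each)
After Aug 2: 217 on hand, pool $2,636.85 (≈ $12.1514 each)
After Aug 4: 468 on hand, pool $5,272.35 (≈ $11.2657 each)
Aug 6, sell 228: 228/468 × $5,272.35 → $2,568.58
After Aug 8: 609 on hand, pool $5,434.37 (≈ $8.9234 each)
After Aug 12: 981 on hand, pool $8,521.97 (≈ $8.6870 each)
After Aug 16: 1178 on hand, pool $10,452.57 (≈ $8.8731 each)
Aug 17, sell 795: 795/1178 × $10,452.57 → $7,054.15
Aug 19, sell 159: 159/383 × $3,398.42 → $1,410.83
Total COGS = $2,568.58 + $7,054.15 + $1,410.83 = $11,033.56
Ending inventory (cost pool remaining) = $1,987.59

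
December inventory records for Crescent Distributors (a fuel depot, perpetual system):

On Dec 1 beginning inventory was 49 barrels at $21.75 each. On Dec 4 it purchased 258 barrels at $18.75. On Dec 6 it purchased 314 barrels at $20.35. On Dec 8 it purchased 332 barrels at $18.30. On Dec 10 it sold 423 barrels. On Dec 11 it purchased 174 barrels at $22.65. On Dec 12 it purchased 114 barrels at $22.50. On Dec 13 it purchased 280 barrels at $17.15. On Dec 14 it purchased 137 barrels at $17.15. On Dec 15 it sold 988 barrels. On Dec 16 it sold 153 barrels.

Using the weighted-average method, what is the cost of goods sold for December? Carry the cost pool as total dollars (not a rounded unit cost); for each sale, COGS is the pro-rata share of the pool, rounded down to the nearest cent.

COGS = $30,209.32

After Dec 1: 49 on hand, pool $1,065.75 (≈ $21.7500 each)
After Dec 4: 307 on hand, pool $5,903.25 (≈ $19.2288 each)
After Dec 6: 621 on hand, pool $12,293.15 (≈ $19.7957 each)
After Dec 8: 953 on hand, pool $18,368.75 (≈ $19.2747 each)
Dec 10, sell 423: 423/953 × $18,368.75 → $8,153.18
After Dec 11: 704 on hand, pool $14,156.67 (≈ $20.1089 each)
After Dec 12: 818 on hand, pool $16,721.67 (≈ $20.4421 each)
After Dec 13: 1098 on hand, pool $21,523.67 (≈ $19.6026 each)
After Dec 14: 1235 on hand, pool $23,873.22 (≈ $19.3305 each)
Dec 15, sell 988: 988/1235 × $23,873.22 → $19,098.57
Dec 16, sell 153: 153/247 × $4,774.65 → $2,957.57
Total COGS = $8,153.18 + $19,098.57 + $2,957.57 = $30,209.32
Ending inventory (cost pool remaining) = $1,817.08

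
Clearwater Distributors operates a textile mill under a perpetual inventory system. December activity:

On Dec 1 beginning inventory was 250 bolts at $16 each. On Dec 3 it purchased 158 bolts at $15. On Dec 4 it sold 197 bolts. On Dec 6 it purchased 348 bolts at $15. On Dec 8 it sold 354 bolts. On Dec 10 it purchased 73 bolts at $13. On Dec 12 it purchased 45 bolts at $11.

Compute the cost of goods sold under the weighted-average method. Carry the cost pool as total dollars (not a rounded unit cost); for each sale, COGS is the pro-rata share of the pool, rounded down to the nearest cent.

After Dec 1: 250 on hand, pool $4,000.00 (≈ $16.0000 each)
After Dec 3: 408 on hand, pool $6,370.00 (≈ $15.6127 each)
Dec 4, sell 197: 197/408 × $6,370.00 → $3,075.71
After Dec 6: 559 on hand, pool $8,514.29 (≈ $15.2313 each)
Dec 8, sell 354: 354/559 × $8,514.29 → $5,391.87
After Dec 10: 278 on hand, pool $4,071.42 (≈ $14.6454 each)
After Dec 12: 323 on hand, pool $4,566.42 (≈ $14.1375 each)
Total COGS = $3,075.71 + $5,391.87 = $8,467.58
Ending inventory (cost pool remaining) = $4,566.42
Check: goods available $13,034.00 = COGS $8,467.58 + ending $4,566.42

COGS = $8,467.58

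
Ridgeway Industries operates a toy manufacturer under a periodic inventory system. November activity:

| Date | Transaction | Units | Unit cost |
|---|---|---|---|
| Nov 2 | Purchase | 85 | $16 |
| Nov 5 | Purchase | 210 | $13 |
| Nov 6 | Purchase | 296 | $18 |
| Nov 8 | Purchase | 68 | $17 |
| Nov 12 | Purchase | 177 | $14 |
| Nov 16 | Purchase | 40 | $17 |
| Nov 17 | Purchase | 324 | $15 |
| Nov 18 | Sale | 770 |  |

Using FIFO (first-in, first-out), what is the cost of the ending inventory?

Nov 18, 770 sold [FIFO — oldest first]: 85 @ $16 + 210 @ $13 + 296 @ $18 + 68 @ $17 + 111 @ $14 = $12,128
Ending inventory: 66 @ $14 + 40 @ $17 + 324 @ $15 = $6,464

Ending inventory = $6,464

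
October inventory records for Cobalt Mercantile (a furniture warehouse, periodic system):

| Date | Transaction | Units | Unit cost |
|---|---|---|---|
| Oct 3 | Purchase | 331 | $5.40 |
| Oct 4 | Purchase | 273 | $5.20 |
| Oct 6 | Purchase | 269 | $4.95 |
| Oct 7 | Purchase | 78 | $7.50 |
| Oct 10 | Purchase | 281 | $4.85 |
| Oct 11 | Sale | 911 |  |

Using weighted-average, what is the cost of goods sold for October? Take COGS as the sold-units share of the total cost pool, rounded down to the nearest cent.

COGS = $4,796.35

Oct 11, sell 911: 911/1232 × $6,486.40 → $4,796.35
Ending inventory (cost pool remaining) = $1,690.05
Check: goods available $6,486.40 = COGS $4,796.35 + ending $1,690.05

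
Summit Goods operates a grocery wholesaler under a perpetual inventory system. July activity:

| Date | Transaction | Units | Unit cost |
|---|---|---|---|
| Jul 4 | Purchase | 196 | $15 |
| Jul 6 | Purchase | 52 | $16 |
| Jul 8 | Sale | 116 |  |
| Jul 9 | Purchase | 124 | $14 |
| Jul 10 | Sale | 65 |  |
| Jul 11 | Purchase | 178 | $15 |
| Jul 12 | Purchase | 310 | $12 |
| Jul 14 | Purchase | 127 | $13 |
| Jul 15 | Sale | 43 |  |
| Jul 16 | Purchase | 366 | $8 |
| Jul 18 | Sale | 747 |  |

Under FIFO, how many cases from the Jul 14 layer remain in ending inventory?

Jul 8, 116 sold [FIFO — oldest first]: 116 @ $15 = $1,740
Jul 10, 65 sold [FIFO — oldest first]: 65 @ $15 = $975
Jul 15, 43 sold [FIFO — oldest first]: 15 @ $15 + 28 @ $16 = $673
Jul 18, 747 sold [FIFO — oldest first]: 24 @ $16 + 124 @ $14 + 178 @ $15 + 310 @ $12 + 111 @ $13 = $9,953
Total COGS = $1,740 + $975 + $673 + $9,953 = $13,341
Ending inventory: 16 @ $13 + 366 @ $8 = $3,136

16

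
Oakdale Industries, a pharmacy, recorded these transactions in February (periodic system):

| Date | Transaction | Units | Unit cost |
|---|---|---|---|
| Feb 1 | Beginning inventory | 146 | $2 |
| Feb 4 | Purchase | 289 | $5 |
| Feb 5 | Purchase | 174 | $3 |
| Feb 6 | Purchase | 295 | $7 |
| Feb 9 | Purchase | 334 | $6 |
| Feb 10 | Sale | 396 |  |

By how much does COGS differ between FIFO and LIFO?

$896

FIFO COGS: 146 @ $2 + 250 @ $5 = $1,542
LIFO COGS: 334 @ $6 + 62 @ $7 = $2,438
Difference = |$1,542 − $2,438| = $896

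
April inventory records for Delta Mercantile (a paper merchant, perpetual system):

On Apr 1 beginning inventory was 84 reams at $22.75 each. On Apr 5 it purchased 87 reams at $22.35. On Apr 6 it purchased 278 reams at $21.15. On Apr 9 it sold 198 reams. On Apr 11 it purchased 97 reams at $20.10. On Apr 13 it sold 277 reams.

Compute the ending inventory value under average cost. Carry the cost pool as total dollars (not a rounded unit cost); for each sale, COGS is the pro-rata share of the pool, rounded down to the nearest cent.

Ending inventory = $1,508.11

After Apr 1: 84 on hand, pool $1,911.00 (≈ $22.7500 each)
After Apr 5: 171 on hand, pool $3,855.45 (≈ $22.5465 each)
After Apr 6: 449 on hand, pool $9,735.15 (≈ $21.6818 each)
Apr 9, sell 198: 198/449 × $9,735.15 → $4,293.00
After Apr 11: 348 on hand, pool $7,391.85 (≈ $21.2409 each)
Apr 13, sell 277: 277/348 × $7,391.85 → $5,883.74
Total COGS = $4,293.00 + $5,883.74 = $10,176.74
Ending inventory (cost pool remaining) = $1,508.11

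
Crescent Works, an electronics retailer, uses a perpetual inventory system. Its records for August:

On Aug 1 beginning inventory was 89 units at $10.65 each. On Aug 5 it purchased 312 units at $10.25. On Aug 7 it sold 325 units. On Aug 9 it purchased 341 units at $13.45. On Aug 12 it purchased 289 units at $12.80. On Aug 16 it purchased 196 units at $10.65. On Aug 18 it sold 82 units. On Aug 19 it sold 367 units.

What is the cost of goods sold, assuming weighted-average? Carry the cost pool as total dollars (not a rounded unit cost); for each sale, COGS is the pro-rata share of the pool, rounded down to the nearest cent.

COGS = $8,914.75

After Aug 1: 89 on hand, pool $947.85 (≈ $10.6500 each)
After Aug 5: 401 on hand, pool $4,145.85 (≈ $10.3388 each)
Aug 7, sell 325: 325/401 × $4,145.85 → $3,360.10
After Aug 9: 417 on hand, pool $5,372.20 (≈ $12.8830 each)
After Aug 12: 706 on hand, pool $9,071.40 (≈ $12.8490 each)
After Aug 16: 902 on hand, pool $11,158.80 (≈ $12.3712 each)
Aug 18, sell 82: 82/902 × $11,158.80 → $1,014.43
Aug 19, sell 367: 367/820 × $10,144.37 → $4,540.22
Total COGS = $3,360.10 + $1,014.43 + $4,540.22 = $8,914.75
Ending inventory (cost pool remaining) = $5,604.15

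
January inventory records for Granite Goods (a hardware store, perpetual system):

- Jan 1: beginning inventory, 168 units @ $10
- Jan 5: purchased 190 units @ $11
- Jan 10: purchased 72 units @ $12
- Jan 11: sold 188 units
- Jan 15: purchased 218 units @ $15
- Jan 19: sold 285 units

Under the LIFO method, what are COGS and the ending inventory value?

Jan 11, 188 sold [LIFO — newest first]: 72 @ $12 + 116 @ $11 = $2,140
Jan 19, 285 sold [LIFO — newest first]: 218 @ $15 + 67 @ $11 = $4,007
Total COGS = $2,140 + $4,007 = $6,147
Ending inventory: 168 @ $10 + 7 @ $11 = $1,757
Check: goods available $7,904 = COGS $6,147 + ending $1,757

COGS = $6,147; ending inventory = $1,757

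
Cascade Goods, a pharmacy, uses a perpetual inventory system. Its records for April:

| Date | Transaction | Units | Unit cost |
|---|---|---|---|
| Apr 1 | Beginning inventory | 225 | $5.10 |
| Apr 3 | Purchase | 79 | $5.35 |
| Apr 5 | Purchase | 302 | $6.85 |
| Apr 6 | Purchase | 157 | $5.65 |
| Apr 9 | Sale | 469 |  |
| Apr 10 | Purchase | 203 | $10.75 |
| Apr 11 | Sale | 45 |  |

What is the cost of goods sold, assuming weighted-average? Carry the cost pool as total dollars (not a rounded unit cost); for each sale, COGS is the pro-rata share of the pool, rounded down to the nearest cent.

After Apr 1: 225 on hand, pool $1,147.50 (≈ $5.1000 each)
After Apr 3: 304 on hand, pool $1,570.15 (≈ $5.1650 each)
After Apr 5: 606 on hand, pool $3,638.85 (≈ $6.0047 each)
After Apr 6: 763 on hand, pool $4,525.90 (≈ $5.9317 each)
Apr 9, sell 469: 469/763 × $4,525.90 → $2,781.97
After Apr 10: 497 on hand, pool $3,926.18 (≈ $7.8998 each)
Apr 11, sell 45: 45/497 × $3,926.18 → $355.48
Total COGS = $2,781.97 + $355.48 = $3,137.45
Ending inventory (cost pool remaining) = $3,570.70
Check: goods available $6,708.15 = COGS $3,137.45 + ending $3,570.70

COGS = $3,137.45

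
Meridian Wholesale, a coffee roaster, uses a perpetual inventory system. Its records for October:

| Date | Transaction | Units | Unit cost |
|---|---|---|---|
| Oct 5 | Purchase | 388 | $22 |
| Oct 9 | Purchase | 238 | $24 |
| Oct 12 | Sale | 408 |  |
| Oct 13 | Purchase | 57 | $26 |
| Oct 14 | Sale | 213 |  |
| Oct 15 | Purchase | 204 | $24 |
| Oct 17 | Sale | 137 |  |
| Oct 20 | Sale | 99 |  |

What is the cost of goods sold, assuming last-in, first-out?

COGS = $19,966

Oct 12, 408 sold [LIFO — newest first]: 238 @ $24 + 170 @ $22 = $9,452
Oct 14, 213 sold [LIFO — newest first]: 57 @ $26 + 156 @ $22 = $4,914
Oct 17, 137 sold [LIFO — newest first]: 137 @ $24 = $3,288
Oct 20, 99 sold [LIFO — newest first]: 67 @ $24 + 32 @ $22 = $2,312
Total COGS = $9,452 + $4,914 + $3,288 + $2,312 = $19,966
Ending inventory: 30 @ $22 = $660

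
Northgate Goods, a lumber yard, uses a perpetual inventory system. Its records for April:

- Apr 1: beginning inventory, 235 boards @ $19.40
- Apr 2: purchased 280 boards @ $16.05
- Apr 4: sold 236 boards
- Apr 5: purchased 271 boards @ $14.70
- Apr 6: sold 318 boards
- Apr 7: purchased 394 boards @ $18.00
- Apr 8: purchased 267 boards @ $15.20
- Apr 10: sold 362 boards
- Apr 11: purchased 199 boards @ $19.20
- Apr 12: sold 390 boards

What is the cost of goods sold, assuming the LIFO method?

Apr 4, 236 sold [LIFO — newest first]: 236 @ $16.05 = $3,787.80
Apr 6, 318 sold [LIFO — newest first]: 271 @ $14.70 + 44 @ $16.05 + 3 @ $19.40 = $4,748.10
Apr 10, 362 sold [LIFO — newest first]: 267 @ $15.20 + 95 @ $18.00 = $5,768.40
Apr 12, 390 sold [LIFO — newest first]: 199 @ $19.20 + 191 @ $18.00 = $7,258.80
Total COGS = $3,787.80 + $4,748.10 + $5,768.40 + $7,258.80 = $21,563.10
Ending inventory: 232 @ $19.40 + 108 @ $18.00 = $6,444.80

COGS = $21,563.10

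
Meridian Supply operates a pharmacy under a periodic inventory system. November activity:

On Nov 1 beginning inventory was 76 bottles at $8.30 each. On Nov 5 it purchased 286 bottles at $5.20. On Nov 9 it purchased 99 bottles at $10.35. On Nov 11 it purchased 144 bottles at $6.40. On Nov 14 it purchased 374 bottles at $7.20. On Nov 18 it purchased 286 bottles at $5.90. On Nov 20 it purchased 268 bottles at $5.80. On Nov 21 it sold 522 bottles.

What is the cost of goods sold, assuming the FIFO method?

Nov 21, 522 sold [FIFO — oldest first]: 76 @ $8.30 + 286 @ $5.20 + 99 @ $10.35 + 61 @ $6.40 = $3,533.05
Ending inventory: 83 @ $6.40 + 374 @ $7.20 + 286 @ $5.90 + 268 @ $5.80 = $6,465.80

COGS = $3,533.05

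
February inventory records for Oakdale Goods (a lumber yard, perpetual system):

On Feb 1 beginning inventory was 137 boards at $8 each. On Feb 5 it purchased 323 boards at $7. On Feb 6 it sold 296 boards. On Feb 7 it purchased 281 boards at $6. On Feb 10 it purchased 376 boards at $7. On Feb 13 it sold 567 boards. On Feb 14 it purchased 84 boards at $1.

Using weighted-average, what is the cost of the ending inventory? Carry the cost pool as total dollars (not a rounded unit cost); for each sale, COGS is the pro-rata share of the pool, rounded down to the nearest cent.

Ending inventory = $1,790.18

After Feb 1: 137 on hand, pool $1,096.00 (≈ $8.0000 each)
After Feb 5: 460 on hand, pool $3,357.00 (≈ $7.2978 each)
Feb 6, sell 296: 296/460 × $3,357.00 → $2,160.15
After Feb 7: 445 on hand, pool $2,882.85 (≈ $6.4783 each)
After Feb 10: 821 on hand, pool $5,514.85 (≈ $6.7172 each)
Feb 13, sell 567: 567/821 × $5,514.85 → $3,808.67
After Feb 14: 338 on hand, pool $1,790.18 (≈ $5.2964 each)
Total COGS = $2,160.15 + $3,808.67 = $5,968.82
Ending inventory (cost pool remaining) = $1,790.18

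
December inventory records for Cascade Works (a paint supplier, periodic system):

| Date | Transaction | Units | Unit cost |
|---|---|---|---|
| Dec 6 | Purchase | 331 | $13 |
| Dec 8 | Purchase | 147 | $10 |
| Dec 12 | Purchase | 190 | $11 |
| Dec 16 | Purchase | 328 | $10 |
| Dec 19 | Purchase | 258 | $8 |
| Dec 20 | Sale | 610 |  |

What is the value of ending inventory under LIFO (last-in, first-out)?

Dec 20, 610 sold [LIFO — newest first]: 258 @ $8 + 328 @ $10 + 24 @ $11 = $5,608
Ending inventory: 331 @ $13 + 147 @ $10 + 166 @ $11 = $7,599

Ending inventory = $7,599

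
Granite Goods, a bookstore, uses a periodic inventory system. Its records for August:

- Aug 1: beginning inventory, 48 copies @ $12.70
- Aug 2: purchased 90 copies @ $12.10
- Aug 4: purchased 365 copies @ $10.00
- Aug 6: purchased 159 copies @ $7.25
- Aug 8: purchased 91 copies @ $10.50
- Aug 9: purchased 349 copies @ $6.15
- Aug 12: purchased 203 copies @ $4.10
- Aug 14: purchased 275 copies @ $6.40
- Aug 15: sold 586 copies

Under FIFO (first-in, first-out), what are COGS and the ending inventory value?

Aug 15, 586 sold [FIFO — oldest first]: 48 @ $12.70 + 90 @ $12.10 + 365 @ $10.00 + 83 @ $7.25 = $5,950.35
Ending inventory: 76 @ $7.25 + 91 @ $10.50 + 349 @ $6.15 + 203 @ $4.10 + 275 @ $6.40 = $6,245.15

COGS = $5,950.35; ending inventory = $6,245.15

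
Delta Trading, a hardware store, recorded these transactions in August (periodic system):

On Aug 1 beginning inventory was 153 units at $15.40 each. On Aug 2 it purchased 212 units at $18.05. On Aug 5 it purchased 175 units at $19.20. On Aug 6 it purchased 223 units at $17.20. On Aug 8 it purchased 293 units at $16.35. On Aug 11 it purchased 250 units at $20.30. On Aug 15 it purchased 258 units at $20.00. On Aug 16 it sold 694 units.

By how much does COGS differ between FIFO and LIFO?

FIFO COGS: 153 @ $15.40 + 212 @ $18.05 + 175 @ $19.20 + 154 @ $17.20 = $12,191.60
LIFO COGS: 258 @ $20.00 + 250 @ $20.30 + 186 @ $16.35 = $13,276.10
Difference = |$12,191.60 − $13,276.10| = $1,084.50

$1,084.50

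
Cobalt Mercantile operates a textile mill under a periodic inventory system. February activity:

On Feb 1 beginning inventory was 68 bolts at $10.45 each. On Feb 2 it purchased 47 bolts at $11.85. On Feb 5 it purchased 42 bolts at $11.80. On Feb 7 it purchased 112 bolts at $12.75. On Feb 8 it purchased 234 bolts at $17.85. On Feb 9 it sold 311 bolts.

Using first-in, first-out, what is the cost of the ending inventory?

Ending inventory = $3,427.20

Feb 9, 311 sold [FIFO — oldest first]: 68 @ $10.45 + 47 @ $11.85 + 42 @ $11.80 + 112 @ $12.75 + 42 @ $17.85 = $3,940.85
Ending inventory: 192 @ $17.85 = $3,427.20
Check: goods available $7,368.05 = COGS $3,940.85 + ending $3,427.20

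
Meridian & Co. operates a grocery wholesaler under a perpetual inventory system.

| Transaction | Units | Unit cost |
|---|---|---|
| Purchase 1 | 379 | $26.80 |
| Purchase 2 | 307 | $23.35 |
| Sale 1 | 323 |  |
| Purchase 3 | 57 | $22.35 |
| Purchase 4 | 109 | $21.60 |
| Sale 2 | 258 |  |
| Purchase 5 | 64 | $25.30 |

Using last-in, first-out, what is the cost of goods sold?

COGS = $13,691.20

Sale 1 (323) [LIFO — newest first]: 307 @ $23.35 + 16 @ $26.80 = $7,597.25
Sale 2 (258) [LIFO — newest first]: 109 @ $21.60 + 57 @ $22.35 + 92 @ $26.80 = $6,093.95
Total COGS = $7,597.25 + $6,093.95 = $13,691.20
Ending inventory: 271 @ $26.80 + 64 @ $25.30 = $8,882.00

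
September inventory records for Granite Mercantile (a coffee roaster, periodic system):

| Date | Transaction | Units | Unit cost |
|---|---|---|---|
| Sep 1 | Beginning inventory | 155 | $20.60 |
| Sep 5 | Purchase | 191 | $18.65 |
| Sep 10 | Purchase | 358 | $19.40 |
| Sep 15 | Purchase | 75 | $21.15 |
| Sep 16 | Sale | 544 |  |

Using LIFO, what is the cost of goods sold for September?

COGS = $10,601.60

Sep 16, 544 sold [LIFO — newest first]: 75 @ $21.15 + 358 @ $19.40 + 111 @ $18.65 = $10,601.60
Ending inventory: 155 @ $20.60 + 80 @ $18.65 = $4,685.00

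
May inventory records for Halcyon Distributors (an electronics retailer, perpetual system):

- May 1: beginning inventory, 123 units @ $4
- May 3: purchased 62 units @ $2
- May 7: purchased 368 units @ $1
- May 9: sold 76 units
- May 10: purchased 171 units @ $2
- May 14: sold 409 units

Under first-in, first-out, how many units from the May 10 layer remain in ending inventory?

171

May 9, 76 sold [FIFO — oldest first]: 76 @ $4 = $304
May 14, 409 sold [FIFO — oldest first]: 47 @ $4 + 62 @ $2 + 300 @ $1 = $612
Total COGS = $304 + $612 = $916
Ending inventory: 68 @ $1 + 171 @ $2 = $410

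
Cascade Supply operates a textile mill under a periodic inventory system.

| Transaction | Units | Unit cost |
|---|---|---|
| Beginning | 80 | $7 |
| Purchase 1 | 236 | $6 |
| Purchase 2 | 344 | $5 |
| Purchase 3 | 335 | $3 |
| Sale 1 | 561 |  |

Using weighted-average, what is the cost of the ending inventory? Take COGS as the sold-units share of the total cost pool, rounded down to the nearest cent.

Ending inventory = $2,050.49

Sale 1, sell 561: 561/995 × $4,701.00 → $2,650.51
Ending inventory (cost pool remaining) = $2,050.49
Check: goods available $4,701.00 = COGS $2,650.51 + ending $2,050.49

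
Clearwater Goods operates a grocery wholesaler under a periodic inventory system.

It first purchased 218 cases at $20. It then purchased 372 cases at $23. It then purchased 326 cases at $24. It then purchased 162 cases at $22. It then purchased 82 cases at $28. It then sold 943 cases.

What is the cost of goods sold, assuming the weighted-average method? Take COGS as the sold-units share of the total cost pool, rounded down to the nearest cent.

Sale 1, sell 943: 943/1160 × $26,600.00 → $21,623.96
Ending inventory (cost pool remaining) = $4,976.04
Check: goods available $26,600.00 = COGS $21,623.96 + ending $4,976.04

COGS = $21,623.96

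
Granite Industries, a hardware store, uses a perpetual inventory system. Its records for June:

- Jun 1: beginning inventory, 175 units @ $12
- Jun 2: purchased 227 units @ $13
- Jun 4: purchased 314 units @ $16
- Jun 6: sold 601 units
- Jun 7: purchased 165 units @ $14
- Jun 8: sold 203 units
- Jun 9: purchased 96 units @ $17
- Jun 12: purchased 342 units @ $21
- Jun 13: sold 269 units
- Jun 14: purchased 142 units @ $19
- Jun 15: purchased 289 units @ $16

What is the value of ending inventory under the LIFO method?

Ending inventory = $11,411

Jun 6, 601 sold [LIFO — newest first]: 314 @ $16 + 227 @ $13 + 60 @ $12 = $8,695
Jun 8, 203 sold [LIFO — newest first]: 165 @ $14 + 38 @ $12 = $2,766
Jun 13, 269 sold [LIFO — newest first]: 269 @ $21 = $5,649
Total COGS = $8,695 + $2,766 + $5,649 = $17,110
Ending inventory: 77 @ $12 + 96 @ $17 + 73 @ $21 + 142 @ $19 + 289 @ $16 = $11,411
Check: goods available $28,521 = COGS $17,110 + ending $11,411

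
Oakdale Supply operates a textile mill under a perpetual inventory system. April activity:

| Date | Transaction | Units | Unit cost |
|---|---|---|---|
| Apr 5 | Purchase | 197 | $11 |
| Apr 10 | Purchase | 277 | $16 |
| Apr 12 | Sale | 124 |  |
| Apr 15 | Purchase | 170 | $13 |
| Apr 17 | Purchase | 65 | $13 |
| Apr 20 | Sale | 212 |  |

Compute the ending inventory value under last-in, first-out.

Ending inventory = $4,914

Apr 12, 124 sold [LIFO — newest first]: 124 @ $16 = $1,984
Apr 20, 212 sold [LIFO — newest first]: 65 @ $13 + 147 @ $13 = $2,756
Total COGS = $1,984 + $2,756 = $4,740
Ending inventory: 197 @ $11 + 153 @ $16 + 23 @ $13 = $4,914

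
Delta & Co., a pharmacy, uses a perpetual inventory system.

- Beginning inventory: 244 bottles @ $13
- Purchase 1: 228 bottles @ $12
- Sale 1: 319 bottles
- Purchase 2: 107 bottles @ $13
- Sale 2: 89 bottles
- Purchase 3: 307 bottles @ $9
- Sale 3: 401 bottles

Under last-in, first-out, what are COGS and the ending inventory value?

COGS = $9,061; ending inventory = $1,001

Sale 1 (319) [LIFO — newest first]: 228 @ $12 + 91 @ $13 = $3,919
Sale 2 (89) [LIFO — newest first]: 89 @ $13 = $1,157
Sale 3 (401) [LIFO — newest first]: 307 @ $9 + 18 @ $13 + 76 @ $13 = $3,985
Total COGS = $3,919 + $1,157 + $3,985 = $9,061
Ending inventory: 77 @ $13 = $1,001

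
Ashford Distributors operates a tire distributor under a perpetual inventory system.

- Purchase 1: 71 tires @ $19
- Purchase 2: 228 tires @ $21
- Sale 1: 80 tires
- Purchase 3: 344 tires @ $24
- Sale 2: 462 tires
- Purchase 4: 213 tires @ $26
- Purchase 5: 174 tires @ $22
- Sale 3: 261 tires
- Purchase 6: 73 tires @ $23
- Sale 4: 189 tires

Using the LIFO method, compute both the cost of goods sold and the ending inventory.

COGS = $23,199; ending inventory = $2,239

Sale 1 (80) [LIFO — newest first]: 80 @ $21 = $1,680
Sale 2 (462) [LIFO — newest first]: 344 @ $24 + 118 @ $21 = $10,734
Sale 3 (261) [LIFO — newest first]: 174 @ $22 + 87 @ $26 = $6,090
Sale 4 (189) [LIFO — newest first]: 73 @ $23 + 116 @ $26 = $4,695
Total COGS = $1,680 + $10,734 + $6,090 + $4,695 = $23,199
Ending inventory: 71 @ $19 + 30 @ $21 + 10 @ $26 = $2,239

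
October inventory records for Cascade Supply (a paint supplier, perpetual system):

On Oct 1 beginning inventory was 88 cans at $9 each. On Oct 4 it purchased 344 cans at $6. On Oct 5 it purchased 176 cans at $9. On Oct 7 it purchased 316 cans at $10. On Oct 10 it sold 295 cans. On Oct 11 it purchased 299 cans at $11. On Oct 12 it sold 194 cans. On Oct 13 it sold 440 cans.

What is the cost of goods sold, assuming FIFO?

Oct 10, 295 sold [FIFO — oldest first]: 88 @ $9 + 207 @ $6 = $2,034
Oct 12, 194 sold [FIFO — oldest first]: 137 @ $6 + 57 @ $9 = $1,335
Oct 13, 440 sold [FIFO — oldest first]: 119 @ $9 + 316 @ $10 + 5 @ $11 = $4,286
Total COGS = $2,034 + $1,335 + $4,286 = $7,655
Ending inventory: 294 @ $11 = $3,234
Check: goods available $10,889 = COGS $7,655 + ending $3,234

COGS = $7,655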